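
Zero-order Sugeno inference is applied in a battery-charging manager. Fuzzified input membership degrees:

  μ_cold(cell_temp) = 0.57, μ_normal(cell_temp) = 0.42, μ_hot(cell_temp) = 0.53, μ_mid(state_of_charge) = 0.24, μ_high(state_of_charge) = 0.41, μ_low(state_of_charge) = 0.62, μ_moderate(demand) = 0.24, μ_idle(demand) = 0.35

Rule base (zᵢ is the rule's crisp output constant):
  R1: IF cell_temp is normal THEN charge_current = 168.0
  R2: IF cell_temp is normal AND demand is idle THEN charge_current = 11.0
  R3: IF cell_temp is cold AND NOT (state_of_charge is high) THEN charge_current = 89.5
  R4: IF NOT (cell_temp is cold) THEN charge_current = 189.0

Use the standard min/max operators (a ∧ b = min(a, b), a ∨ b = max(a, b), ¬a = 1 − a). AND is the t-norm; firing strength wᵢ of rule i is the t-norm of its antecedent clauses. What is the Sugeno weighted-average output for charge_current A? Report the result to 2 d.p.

116.78

R1 (z=168.0): normal=0.42 → w = 0.42
R2 (z=11.0): normal=0.42, idle=0.35; AND[min(a, b)] → w = 0.35
R3 (z=89.5): cold=0.57, ¬high=1−0.41=0.59; AND[min(a, b)] → w = 0.57
R4 (z=189.0): ¬cold=1−0.57=0.43 → w = 0.43
Weighted average = (0.42·168.0 + 0.35·11.0 + 0.57·89.5 + 0.43·189.0) / (0.42 + 0.35 + 0.57 + 0.43)
  = 206.6950 / 1.7700 = 116.78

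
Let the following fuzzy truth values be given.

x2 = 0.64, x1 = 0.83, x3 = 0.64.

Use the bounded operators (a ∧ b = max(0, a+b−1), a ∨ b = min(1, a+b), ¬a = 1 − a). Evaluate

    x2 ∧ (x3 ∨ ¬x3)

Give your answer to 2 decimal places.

0.64

¬x3 = 1 − 0.64 = 0.36
x3 ∨ ¬x3 = min(1, a+b) on (0.64, 0.36) = 1.00
x2 ∧ (x3 ∨ ¬x3) = max(0, a+b−1) on (0.64, 1.00) = 0.64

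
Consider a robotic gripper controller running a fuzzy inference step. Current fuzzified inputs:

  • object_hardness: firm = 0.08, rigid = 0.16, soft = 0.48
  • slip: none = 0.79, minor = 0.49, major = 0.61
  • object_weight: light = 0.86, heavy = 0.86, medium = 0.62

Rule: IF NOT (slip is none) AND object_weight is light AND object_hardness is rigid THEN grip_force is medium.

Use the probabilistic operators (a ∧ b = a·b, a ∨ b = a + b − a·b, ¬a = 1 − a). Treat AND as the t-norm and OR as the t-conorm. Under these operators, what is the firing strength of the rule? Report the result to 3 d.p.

0.029

firing strength: ¬none=1−0.79=0.21, light=0.86, rigid=0.16; AND[a·b] → w = 0.0289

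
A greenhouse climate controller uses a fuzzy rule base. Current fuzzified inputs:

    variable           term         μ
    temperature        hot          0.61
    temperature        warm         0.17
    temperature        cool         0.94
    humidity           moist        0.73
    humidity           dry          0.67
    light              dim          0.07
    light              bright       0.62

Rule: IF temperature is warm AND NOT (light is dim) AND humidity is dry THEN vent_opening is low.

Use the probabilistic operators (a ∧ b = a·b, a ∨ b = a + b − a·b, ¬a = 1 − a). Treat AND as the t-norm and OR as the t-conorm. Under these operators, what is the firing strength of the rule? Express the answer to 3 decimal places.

firing strength: warm=0.17, ¬dim=1−0.07=0.93, dry=0.67; AND[a·b] → w = 0.1059

0.106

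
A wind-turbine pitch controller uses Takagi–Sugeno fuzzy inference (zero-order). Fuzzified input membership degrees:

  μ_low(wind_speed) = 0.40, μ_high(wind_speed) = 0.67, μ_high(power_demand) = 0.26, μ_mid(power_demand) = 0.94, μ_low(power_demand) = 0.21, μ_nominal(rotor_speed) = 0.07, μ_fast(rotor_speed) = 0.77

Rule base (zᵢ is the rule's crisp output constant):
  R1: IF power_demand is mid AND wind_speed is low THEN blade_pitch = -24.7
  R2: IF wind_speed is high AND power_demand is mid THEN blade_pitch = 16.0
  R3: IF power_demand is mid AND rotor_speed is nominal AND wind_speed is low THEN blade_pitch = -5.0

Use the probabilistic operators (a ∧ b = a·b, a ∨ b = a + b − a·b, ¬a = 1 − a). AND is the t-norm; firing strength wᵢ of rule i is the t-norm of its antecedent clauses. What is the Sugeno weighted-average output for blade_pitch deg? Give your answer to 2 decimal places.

0.64

R1 (z=-24.7): mid=0.94, low=0.40; AND[a·b] → w = 0.3760
R2 (z=16.0): high=0.67, mid=0.94; AND[a·b] → w = 0.6298
R3 (z=-5.0): mid=0.94, nominal=0.07, low=0.40; AND[a·b] → w = 0.0263
Weighted average = (0.3760·-24.7 + 0.6298·16.0 + 0.0263·-5.0) / (0.3760 + 0.6298 + 0.0263)
  = 0.6580 / 1.0321 = 0.64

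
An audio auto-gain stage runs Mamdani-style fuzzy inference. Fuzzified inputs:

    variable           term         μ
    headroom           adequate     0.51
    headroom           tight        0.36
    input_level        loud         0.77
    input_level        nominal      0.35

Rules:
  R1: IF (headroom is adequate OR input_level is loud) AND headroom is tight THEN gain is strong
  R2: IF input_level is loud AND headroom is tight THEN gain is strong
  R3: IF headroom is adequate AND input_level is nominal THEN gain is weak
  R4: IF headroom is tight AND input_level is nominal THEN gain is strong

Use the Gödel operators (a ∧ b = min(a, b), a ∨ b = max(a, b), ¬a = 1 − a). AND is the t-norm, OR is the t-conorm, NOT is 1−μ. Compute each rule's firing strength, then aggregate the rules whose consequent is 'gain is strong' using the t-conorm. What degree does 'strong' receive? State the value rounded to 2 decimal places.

0.36

R1: (adequate=0.51 OR loud=0.77) = 0.77; AND[min(a, b)] with tight=0.36 → w = 0.36
R2: loud=0.77, tight=0.36; AND[min(a, b)] → w = 0.36
R3: adequate=0.51, nominal=0.35; AND[min(a, b)] → w = 0.35
R4: tight=0.36, nominal=0.35; AND[min(a, b)] → w = 0.35
Rules with consequent 'strong': {R1, R2, R4} → strengths 0.36, 0.36, 0.35
Aggregate via t-conorm [max(a, b)]: 0.36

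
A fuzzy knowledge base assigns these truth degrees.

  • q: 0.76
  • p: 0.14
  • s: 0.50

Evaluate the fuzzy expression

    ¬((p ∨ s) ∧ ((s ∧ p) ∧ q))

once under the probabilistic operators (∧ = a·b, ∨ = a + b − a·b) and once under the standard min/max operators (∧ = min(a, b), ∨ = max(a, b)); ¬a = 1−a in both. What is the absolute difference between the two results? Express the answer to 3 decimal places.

0.110

Under probabilistic:
  p ∨ s = a + b − a·b on (0.1400, 0.5000) = 0.5700
  s ∧ p = a·b on (0.5000, 0.1400) = 0.0700
  (s ∧ p) ∧ q = a·b on (0.0700, 0.7600) = 0.0532
  (p ∨ s) ∧ ((s ∧ p) ∧ q) = a·b on (0.5700, 0.0532) = 0.0303
  ¬((p ∨ s) ∧ ((s ∧ p) ∧ q)) = 1 − 0.0303 = 0.9697
  → value = 0.9697
Under standard min/max:
  p ∨ s = max(a, b) on (0.14, 0.50) = 0.50
  s ∧ p = min(a, b) on (0.50, 0.14) = 0.14
  (s ∧ p) ∧ q = min(a, b) on (0.14, 0.76) = 0.14
  (p ∨ s) ∧ ((s ∧ p) ∧ q) = min(a, b) on (0.50, 0.14) = 0.14
  ¬((p ∨ s) ∧ ((s ∧ p) ∧ q)) = 1 − 0.14 = 0.86
  → value = 0.8600
|0.9697 − 0.8600| = 0.110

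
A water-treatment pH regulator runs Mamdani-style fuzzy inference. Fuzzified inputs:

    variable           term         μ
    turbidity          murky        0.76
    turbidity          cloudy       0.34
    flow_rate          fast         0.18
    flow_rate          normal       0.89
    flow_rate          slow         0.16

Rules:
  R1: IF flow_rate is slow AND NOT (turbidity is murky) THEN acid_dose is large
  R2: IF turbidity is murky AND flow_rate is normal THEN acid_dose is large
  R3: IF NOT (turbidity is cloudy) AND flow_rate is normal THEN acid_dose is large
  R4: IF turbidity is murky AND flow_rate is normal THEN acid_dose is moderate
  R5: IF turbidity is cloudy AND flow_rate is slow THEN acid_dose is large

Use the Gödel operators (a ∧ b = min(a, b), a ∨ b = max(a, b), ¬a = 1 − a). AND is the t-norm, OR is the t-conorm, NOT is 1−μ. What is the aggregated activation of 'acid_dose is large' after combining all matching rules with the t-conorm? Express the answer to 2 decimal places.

0.76

R1: slow=0.16, ¬murky=1−0.76=0.24; AND[min(a, b)] → w = 0.16
R2: murky=0.76, normal=0.89; AND[min(a, b)] → w = 0.76
R3: ¬cloudy=1−0.34=0.66, normal=0.89; AND[min(a, b)] → w = 0.66
R4: murky=0.76, normal=0.89; AND[min(a, b)] → w = 0.76
R5: cloudy=0.34, slow=0.16; AND[min(a, b)] → w = 0.16
Rules with consequent 'large': {R1, R2, R3, R5} → strengths 0.16, 0.76, 0.66, 0.16
Aggregate via t-conorm [max(a, b)]: 0.76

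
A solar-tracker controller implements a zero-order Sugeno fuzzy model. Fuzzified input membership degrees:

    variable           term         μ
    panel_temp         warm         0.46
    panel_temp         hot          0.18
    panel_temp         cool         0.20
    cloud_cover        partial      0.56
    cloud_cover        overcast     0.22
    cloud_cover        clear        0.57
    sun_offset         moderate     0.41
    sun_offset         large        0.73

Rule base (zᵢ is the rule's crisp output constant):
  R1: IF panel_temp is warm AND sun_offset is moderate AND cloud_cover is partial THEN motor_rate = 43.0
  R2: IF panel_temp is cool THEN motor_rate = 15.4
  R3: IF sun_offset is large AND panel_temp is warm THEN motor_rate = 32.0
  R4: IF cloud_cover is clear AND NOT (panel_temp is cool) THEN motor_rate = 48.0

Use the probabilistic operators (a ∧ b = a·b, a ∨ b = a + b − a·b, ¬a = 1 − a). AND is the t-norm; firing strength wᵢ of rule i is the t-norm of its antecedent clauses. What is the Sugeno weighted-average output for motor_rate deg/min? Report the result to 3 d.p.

R1 (z=43.0): warm=0.46, moderate=0.41, partial=0.56; AND[a·b] → w = 0.1056
R2 (z=15.4): cool=0.20 → w = 0.2000
R3 (z=32.0): large=0.73, warm=0.46; AND[a·b] → w = 0.3358
R4 (z=48.0): clear=0.57, ¬cool=1−0.20=0.80; AND[a·b] → w = 0.4560
Weighted average = (0.1056·43.0 + 0.2000·15.4 + 0.3358·32.0 + 0.4560·48.0) / (0.1056 + 0.2000 + 0.3358 + 0.4560)
  = 40.2551 / 1.0974 = 36.682

36.682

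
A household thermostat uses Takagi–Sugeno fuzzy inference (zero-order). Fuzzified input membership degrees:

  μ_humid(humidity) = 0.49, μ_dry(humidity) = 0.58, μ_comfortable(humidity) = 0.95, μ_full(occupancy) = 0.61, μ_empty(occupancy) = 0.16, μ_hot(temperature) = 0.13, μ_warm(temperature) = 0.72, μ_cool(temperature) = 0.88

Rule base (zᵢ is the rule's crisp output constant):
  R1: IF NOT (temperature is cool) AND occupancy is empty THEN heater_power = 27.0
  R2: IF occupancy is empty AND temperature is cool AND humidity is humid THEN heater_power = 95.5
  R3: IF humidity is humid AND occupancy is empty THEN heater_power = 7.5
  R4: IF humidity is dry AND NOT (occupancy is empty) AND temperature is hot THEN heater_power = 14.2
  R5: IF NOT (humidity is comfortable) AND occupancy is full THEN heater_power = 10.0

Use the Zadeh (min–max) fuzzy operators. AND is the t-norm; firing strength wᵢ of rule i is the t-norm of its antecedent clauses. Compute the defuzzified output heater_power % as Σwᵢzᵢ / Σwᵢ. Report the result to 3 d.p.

35.590

R1 (z=27.0): ¬cool=1−0.88=0.12, empty=0.16; AND[min(a, b)] → w = 0.12
R2 (z=95.5): empty=0.16, cool=0.88, humid=0.49; AND[min(a, b)] → w = 0.16
R3 (z=7.5): humid=0.49, empty=0.16; AND[min(a, b)] → w = 0.16
R4 (z=14.2): dry=0.58, ¬empty=1−0.16=0.84, hot=0.13; AND[min(a, b)] → w = 0.13
R5 (z=10.0): ¬comfortable=1−0.95=0.05, full=0.61; AND[min(a, b)] → w = 0.05
Weighted average = (0.12·27.0 + 0.16·95.5 + 0.16·7.5 + 0.13·14.2 + 0.05·10.0) / (0.12 + 0.16 + 0.16 + 0.13 + 0.05)
  = 22.0660 / 0.6200 = 35.590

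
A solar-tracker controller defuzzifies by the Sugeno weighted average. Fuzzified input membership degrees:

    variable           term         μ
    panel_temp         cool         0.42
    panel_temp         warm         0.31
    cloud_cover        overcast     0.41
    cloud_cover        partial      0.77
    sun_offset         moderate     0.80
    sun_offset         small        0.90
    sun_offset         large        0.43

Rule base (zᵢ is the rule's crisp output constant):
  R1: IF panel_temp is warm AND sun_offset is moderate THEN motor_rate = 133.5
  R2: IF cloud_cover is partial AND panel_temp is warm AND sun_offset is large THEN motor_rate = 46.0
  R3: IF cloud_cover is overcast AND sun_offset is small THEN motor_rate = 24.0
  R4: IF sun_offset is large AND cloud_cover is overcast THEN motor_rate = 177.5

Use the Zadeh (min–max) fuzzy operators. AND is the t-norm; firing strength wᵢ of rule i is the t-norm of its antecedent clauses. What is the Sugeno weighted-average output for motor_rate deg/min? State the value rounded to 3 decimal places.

96.014

R1 (z=133.5): warm=0.31, moderate=0.80; AND[min(a, b)] → w = 0.31
R2 (z=46.0): partial=0.77, warm=0.31, large=0.43; AND[min(a, b)] → w = 0.31
R3 (z=24.0): overcast=0.41, small=0.90; AND[min(a, b)] → w = 0.41
R4 (z=177.5): large=0.43, overcast=0.41; AND[min(a, b)] → w = 0.41
Weighted average = (0.31·133.5 + 0.31·46.0 + 0.41·24.0 + 0.41·177.5) / (0.31 + 0.31 + 0.41 + 0.41)
  = 138.2600 / 1.4400 = 96.014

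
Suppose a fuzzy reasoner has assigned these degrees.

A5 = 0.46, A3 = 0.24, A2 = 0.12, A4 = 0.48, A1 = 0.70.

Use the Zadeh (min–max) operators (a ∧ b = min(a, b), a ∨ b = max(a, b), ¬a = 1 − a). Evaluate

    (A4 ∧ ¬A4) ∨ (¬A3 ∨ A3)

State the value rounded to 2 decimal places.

0.76

¬A4 = 1 − 0.48 = 0.52
A4 ∧ ¬A4 = min(a, b) on (0.48, 0.52) = 0.48
¬A3 = 1 − 0.24 = 0.76
¬A3 ∨ A3 = max(a, b) on (0.76, 0.24) = 0.76
(A4 ∧ ¬A4) ∨ (¬A3 ∨ A3) = max(a, b) on (0.48, 0.76) = 0.76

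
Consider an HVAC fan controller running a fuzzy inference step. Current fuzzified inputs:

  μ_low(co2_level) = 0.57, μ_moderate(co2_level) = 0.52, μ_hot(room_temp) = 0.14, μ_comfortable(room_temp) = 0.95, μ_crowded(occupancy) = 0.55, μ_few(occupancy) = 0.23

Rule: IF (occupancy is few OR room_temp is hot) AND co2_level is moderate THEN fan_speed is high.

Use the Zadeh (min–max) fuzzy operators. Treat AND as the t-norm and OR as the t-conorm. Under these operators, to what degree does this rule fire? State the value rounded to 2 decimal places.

0.23

firing strength: (few=0.23 OR hot=0.14) = 0.23; AND[min(a, b)] with moderate=0.52 → w = 0.23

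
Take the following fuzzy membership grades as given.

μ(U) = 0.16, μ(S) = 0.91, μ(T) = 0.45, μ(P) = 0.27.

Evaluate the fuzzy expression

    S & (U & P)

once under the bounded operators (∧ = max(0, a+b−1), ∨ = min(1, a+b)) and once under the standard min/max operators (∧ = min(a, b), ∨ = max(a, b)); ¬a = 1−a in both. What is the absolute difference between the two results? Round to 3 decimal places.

Under bounded:
  U & P = max(0, a+b−1) on (0.16, 0.27) = 0.00
  S & (U & P) = max(0, a+b−1) on (0.91, 0.00) = 0.00
  → value = 0.0000
Under standard min/max:
  U & P = min(a, b) on (0.16, 0.27) = 0.16
  S & (U & P) = min(a, b) on (0.91, 0.16) = 0.16
  → value = 0.1600
|0.0000 − 0.1600| = 0.160

0.160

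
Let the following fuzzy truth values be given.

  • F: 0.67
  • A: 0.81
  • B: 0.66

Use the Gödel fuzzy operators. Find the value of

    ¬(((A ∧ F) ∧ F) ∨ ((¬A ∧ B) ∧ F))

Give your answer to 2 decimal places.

A ∧ F = min(a, b) on (0.81, 0.67) = 0.67
(A ∧ F) ∧ F = min(a, b) on (0.67, 0.67) = 0.67
¬A = 1 − 0.81 = 0.19
¬A ∧ B = min(a, b) on (0.19, 0.66) = 0.19
(¬A ∧ B) ∧ F = min(a, b) on (0.19, 0.67) = 0.19
((A ∧ F) ∧ F) ∨ ((¬A ∧ B) ∧ F) = max(a, b) on (0.67, 0.19) = 0.67
¬(((A ∧ F) ∧ F) ∨ ((¬A ∧ B) ∧ F)) = 1 − 0.67 = 0.33

0.33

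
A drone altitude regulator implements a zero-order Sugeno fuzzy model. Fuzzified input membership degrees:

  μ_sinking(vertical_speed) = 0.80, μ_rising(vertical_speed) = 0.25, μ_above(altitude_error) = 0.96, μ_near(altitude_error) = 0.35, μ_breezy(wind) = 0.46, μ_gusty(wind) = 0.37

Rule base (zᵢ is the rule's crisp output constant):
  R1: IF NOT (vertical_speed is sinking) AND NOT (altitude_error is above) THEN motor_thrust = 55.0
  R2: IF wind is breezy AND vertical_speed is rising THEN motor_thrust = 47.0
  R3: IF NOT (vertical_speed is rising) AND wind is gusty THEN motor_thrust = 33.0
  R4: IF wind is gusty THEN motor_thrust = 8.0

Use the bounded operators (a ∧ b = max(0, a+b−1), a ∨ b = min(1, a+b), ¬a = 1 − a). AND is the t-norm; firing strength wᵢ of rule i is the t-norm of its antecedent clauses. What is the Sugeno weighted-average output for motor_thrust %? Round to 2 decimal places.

14.12

R1 (z=55.0): ¬sinking=1−0.80=0.20, ¬above=1−0.96=0.04; AND[max(0, a+b−1)] → w = 0.00
R2 (z=47.0): breezy=0.46, rising=0.25; AND[max(0, a+b−1)] → w = 0.00
R3 (z=33.0): ¬rising=1−0.25=0.75, gusty=0.37; AND[max(0, a+b−1)] → w = 0.12
R4 (z=8.0): gusty=0.37 → w = 0.37
Weighted average = (0.00·55.0 + 0.00·47.0 + 0.12·33.0 + 0.37·8.0) / (0.00 + 0.00 + 0.12 + 0.37)
  = 6.9200 / 0.4900 = 14.12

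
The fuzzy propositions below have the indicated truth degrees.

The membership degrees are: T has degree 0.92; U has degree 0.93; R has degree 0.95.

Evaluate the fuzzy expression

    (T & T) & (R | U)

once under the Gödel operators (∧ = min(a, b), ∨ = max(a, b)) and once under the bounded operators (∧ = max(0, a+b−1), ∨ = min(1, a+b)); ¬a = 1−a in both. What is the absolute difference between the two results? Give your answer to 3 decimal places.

Under Gödel:
  T & T = min(a, b) on (0.92, 0.92) = 0.92
  R | U = max(a, b) on (0.95, 0.93) = 0.95
  (T & T) & (R | U) = min(a, b) on (0.92, 0.95) = 0.92
  → value = 0.9200
Under bounded:
  T & T = max(0, a+b−1) on (0.92, 0.92) = 0.84
  R | U = min(1, a+b) on (0.95, 0.93) = 1.00
  (T & T) & (R | U) = max(0, a+b−1) on (0.84, 1.00) = 0.84
  → value = 0.8400
|0.9200 − 0.8400| = 0.080

0.080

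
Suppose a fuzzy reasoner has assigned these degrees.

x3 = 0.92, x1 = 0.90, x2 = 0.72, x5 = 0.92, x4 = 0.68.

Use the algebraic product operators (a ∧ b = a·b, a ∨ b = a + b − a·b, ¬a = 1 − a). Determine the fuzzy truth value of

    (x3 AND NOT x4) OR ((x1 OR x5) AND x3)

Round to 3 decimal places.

NOT x4 = 1 − 0.6800 = 0.3200
x3 AND NOT x4 = a·b on (0.9200, 0.3200) = 0.2944
x1 OR x5 = a + b − a·b on (0.9000, 0.9200) = 0.9920
(x1 OR x5) AND x3 = a·b on (0.9920, 0.9200) = 0.9126
(x3 AND NOT x4) OR ((x1 OR x5) AND x3) = a + b − a·b on (0.2944, 0.9126) = 0.9384

0.938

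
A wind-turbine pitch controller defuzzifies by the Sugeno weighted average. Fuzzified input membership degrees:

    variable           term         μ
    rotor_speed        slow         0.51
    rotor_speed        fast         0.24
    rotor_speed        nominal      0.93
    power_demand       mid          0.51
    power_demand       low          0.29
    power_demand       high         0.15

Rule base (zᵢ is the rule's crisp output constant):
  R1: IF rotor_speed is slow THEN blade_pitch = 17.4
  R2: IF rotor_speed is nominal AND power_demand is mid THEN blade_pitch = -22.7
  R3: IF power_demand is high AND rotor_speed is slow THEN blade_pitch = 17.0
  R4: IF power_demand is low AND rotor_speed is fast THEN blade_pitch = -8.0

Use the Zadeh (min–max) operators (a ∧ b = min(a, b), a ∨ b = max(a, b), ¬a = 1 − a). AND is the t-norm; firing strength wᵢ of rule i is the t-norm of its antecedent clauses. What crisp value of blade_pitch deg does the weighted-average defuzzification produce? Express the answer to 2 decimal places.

R1 (z=17.4): slow=0.51 → w = 0.51
R2 (z=-22.7): nominal=0.93, mid=0.51; AND[min(a, b)] → w = 0.51
R3 (z=17.0): high=0.15, slow=0.51; AND[min(a, b)] → w = 0.15
R4 (z=-8.0): low=0.29, fast=0.24; AND[min(a, b)] → w = 0.24
Weighted average = (0.51·17.4 + 0.51·-22.7 + 0.15·17.0 + 0.24·-8.0) / (0.51 + 0.51 + 0.15 + 0.24)
  = -2.0730 / 1.4100 = -1.47

-1.47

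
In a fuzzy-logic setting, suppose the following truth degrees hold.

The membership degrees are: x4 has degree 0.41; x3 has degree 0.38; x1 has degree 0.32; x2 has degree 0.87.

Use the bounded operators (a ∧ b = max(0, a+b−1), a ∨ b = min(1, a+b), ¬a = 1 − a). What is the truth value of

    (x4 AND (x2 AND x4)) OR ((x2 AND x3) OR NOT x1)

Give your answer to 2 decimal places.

x2 AND x4 = max(0, a+b−1) on (0.87, 0.41) = 0.28
x4 AND (x2 AND x4) = max(0, a+b−1) on (0.41, 0.28) = 0.00
x2 AND x3 = max(0, a+b−1) on (0.87, 0.38) = 0.25
NOT x1 = 1 − 0.32 = 0.68
(x2 AND x3) OR NOT x1 = min(1, a+b) on (0.25, 0.68) = 0.93
(x4 AND (x2 AND x4)) OR ((x2 AND x3) OR NOT x1) = min(1, a+b) on (0.00, 0.93) = 0.93

0.93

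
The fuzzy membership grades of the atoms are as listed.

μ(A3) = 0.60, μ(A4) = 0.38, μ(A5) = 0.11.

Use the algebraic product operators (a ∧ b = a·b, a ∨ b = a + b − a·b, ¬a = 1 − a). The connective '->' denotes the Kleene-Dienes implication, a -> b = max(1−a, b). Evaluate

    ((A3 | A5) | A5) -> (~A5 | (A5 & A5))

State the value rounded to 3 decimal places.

A3 | A5 = a + b − a·b on (0.6000, 0.1100) = 0.6440
(A3 | A5) | A5 = a + b − a·b on (0.6440, 0.1100) = 0.6832
~A5 = 1 − 0.1100 = 0.8900
A5 & A5 = a·b on (0.1100, 0.1100) = 0.0121
~A5 | (A5 & A5) = a + b − a·b on (0.8900, 0.0121) = 0.8913
((A3 | A5) | A5) -> (~A5 | (A5 & A5))  [Kleene-Dienes: max(1−a, b)] with a=0.6832, b=0.8913 → 0.8913

0.891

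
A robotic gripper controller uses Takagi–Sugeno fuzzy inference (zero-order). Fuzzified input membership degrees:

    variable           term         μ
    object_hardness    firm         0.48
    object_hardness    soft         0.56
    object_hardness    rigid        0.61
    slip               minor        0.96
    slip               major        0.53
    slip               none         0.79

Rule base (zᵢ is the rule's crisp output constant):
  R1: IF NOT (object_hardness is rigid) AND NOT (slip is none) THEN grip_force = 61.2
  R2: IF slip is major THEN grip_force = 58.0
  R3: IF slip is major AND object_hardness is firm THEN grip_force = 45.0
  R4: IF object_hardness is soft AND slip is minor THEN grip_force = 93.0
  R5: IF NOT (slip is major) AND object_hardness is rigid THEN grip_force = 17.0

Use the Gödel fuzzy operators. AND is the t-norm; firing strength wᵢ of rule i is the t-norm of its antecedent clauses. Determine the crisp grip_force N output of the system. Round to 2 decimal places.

R1 (z=61.2): ¬rigid=1−0.61=0.39, ¬none=1−0.79=0.21; AND[min(a, b)] → w = 0.21
R2 (z=58.0): major=0.53 → w = 0.53
R3 (z=45.0): major=0.53, firm=0.48; AND[min(a, b)] → w = 0.48
R4 (z=93.0): soft=0.56, minor=0.96; AND[min(a, b)] → w = 0.56
R5 (z=17.0): ¬major=1−0.53=0.47, rigid=0.61; AND[min(a, b)] → w = 0.47
Weighted average = (0.21·61.2 + 0.53·58.0 + 0.48·45.0 + 0.56·93.0 + 0.47·17.0) / (0.21 + 0.53 + 0.48 + 0.56 + 0.47)
  = 125.2620 / 2.2500 = 55.67

55.67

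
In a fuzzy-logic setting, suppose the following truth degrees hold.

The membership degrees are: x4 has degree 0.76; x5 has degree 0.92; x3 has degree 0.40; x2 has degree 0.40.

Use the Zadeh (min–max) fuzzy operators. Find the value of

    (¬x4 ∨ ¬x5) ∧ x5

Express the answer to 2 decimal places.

¬x4 = 1 − 0.76 = 0.24
¬x5 = 1 − 0.92 = 0.08
¬x4 ∨ ¬x5 = max(a, b) on (0.24, 0.08) = 0.24
(¬x4 ∨ ¬x5) ∧ x5 = min(a, b) on (0.24, 0.92) = 0.24

0.24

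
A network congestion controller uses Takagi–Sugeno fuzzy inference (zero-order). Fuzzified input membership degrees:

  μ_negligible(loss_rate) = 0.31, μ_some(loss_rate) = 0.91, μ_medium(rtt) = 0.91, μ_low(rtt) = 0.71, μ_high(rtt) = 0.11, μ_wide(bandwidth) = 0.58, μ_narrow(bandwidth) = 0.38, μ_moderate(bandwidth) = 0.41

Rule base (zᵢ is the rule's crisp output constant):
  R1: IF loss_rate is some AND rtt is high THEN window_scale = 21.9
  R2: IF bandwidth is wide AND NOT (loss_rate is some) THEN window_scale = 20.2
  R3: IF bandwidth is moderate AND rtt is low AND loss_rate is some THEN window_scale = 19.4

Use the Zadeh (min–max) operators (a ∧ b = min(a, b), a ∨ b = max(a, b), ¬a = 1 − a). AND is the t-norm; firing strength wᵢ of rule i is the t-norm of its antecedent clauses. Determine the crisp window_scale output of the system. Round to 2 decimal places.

R1 (z=21.9): some=0.91, high=0.11; AND[min(a, b)] → w = 0.11
R2 (z=20.2): wide=0.58, ¬some=1−0.91=0.09; AND[min(a, b)] → w = 0.09
R3 (z=19.4): moderate=0.41, low=0.71, some=0.91; AND[min(a, b)] → w = 0.41
Weighted average = (0.11·21.9 + 0.09·20.2 + 0.41·19.4) / (0.11 + 0.09 + 0.41)
  = 12.1810 / 0.6100 = 19.97

19.97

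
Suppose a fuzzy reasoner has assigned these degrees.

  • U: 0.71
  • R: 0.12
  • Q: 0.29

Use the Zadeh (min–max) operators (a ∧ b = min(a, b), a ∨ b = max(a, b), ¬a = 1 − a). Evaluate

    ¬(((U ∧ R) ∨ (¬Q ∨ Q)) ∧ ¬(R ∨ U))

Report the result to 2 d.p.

0.71

U ∧ R = min(a, b) on (0.71, 0.12) = 0.12
¬Q = 1 − 0.29 = 0.71
¬Q ∨ Q = max(a, b) on (0.71, 0.29) = 0.71
(U ∧ R) ∨ (¬Q ∨ Q) = max(a, b) on (0.12, 0.71) = 0.71
R ∨ U = max(a, b) on (0.12, 0.71) = 0.71
¬(R ∨ U) = 1 − 0.71 = 0.29
((U ∧ R) ∨ (¬Q ∨ Q)) ∧ ¬(R ∨ U) = min(a, b) on (0.71, 0.29) = 0.29
¬(((U ∧ R) ∨ (¬Q ∨ Q)) ∧ ¬(R ∨ U)) = 1 − 0.29 = 0.71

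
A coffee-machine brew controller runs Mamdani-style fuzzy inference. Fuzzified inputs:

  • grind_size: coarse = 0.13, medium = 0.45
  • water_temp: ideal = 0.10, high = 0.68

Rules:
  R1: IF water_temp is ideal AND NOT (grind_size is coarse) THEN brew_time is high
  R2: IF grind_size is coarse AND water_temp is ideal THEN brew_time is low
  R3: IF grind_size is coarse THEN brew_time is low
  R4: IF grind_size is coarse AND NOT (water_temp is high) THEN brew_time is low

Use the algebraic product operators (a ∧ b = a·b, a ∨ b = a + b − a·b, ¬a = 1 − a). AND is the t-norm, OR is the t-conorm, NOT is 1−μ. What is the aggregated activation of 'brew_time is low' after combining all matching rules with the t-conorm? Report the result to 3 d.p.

0.177

R1: ideal=0.10, ¬coarse=1−0.13=0.87; AND[a·b] → w = 0.0870
R2: coarse=0.13, ideal=0.10; AND[a·b] → w = 0.0130
R3: coarse=0.13 → w = 0.1300
R4: coarse=0.13, ¬high=1−0.68=0.32; AND[a·b] → w = 0.0416
Rules with consequent 'low': {R2, R3, R4} → strengths 0.0130, 0.1300, 0.0416
Aggregate via t-conorm [a + b − a·b]: 0.1770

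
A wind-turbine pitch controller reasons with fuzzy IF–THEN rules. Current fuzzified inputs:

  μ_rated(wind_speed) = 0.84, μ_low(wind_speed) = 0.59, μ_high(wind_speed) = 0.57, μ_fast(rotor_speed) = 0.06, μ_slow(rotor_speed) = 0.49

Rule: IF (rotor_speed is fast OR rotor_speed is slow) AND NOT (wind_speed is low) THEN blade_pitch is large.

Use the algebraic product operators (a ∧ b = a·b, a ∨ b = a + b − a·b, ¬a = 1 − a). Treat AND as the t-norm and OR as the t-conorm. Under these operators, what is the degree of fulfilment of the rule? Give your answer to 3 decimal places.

firing strength: (fast=0.06 OR slow=0.49) = 0.5206; AND[a·b] with ¬low=1−0.59=0.41 → w = 0.2134

0.213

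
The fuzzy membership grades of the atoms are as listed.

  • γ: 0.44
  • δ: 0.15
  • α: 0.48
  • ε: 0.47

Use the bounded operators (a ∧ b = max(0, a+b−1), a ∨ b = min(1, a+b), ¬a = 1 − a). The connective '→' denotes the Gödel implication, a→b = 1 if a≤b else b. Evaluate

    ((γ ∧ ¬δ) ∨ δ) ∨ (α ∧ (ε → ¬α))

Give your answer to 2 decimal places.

0.92

¬δ = 1 − 0.15 = 0.85
γ ∧ ¬δ = max(0, a+b−1) on (0.44, 0.85) = 0.29
(γ ∧ ¬δ) ∨ δ = min(1, a+b) on (0.29, 0.15) = 0.44
¬α = 1 − 0.48 = 0.52
ε → ¬α  [Gödel: 1 if a≤b else b] with a=0.47, b=0.52 → 1.00
α ∧ (ε → ¬α) = max(0, a+b−1) on (0.48, 1.00) = 0.48
((γ ∧ ¬δ) ∨ δ) ∨ (α ∧ (ε → ¬α)) = min(1, a+b) on (0.44, 0.48) = 0.92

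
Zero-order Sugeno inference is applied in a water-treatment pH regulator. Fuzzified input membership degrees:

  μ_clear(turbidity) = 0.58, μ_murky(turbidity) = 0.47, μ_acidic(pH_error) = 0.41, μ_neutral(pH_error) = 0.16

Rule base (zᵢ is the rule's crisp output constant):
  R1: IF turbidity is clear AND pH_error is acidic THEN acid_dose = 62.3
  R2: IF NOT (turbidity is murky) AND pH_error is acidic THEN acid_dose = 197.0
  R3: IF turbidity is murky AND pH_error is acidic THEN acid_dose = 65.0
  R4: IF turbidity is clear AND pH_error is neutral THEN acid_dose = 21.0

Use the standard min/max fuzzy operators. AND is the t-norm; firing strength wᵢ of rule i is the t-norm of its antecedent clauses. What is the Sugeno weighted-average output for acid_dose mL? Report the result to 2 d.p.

98.07

R1 (z=62.3): clear=0.58, acidic=0.41; AND[min(a, b)] → w = 0.41
R2 (z=197.0): ¬murky=1−0.47=0.53, acidic=0.41; AND[min(a, b)] → w = 0.41
R3 (z=65.0): murky=0.47, acidic=0.41; AND[min(a, b)] → w = 0.41
R4 (z=21.0): clear=0.58, neutral=0.16; AND[min(a, b)] → w = 0.16
Weighted average = (0.41·62.3 + 0.41·197.0 + 0.41·65.0 + 0.16·21.0) / (0.41 + 0.41 + 0.41 + 0.16)
  = 136.3230 / 1.3900 = 98.07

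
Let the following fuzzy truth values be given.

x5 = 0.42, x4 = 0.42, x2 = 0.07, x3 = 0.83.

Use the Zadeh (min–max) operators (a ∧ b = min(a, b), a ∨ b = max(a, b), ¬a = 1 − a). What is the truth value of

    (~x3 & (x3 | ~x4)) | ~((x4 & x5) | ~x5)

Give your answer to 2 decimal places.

0.42

~x3 = 1 − 0.83 = 0.17
~x4 = 1 − 0.42 = 0.58
x3 | ~x4 = max(a, b) on (0.83, 0.58) = 0.83
~x3 & (x3 | ~x4) = min(a, b) on (0.17, 0.83) = 0.17
x4 & x5 = min(a, b) on (0.42, 0.42) = 0.42
~x5 = 1 − 0.42 = 0.58
(x4 & x5) | ~x5 = max(a, b) on (0.42, 0.58) = 0.58
~((x4 & x5) | ~x5) = 1 − 0.58 = 0.42
(~x3 & (x3 | ~x4)) | ~((x4 & x5) | ~x5) = max(a, b) on (0.17, 0.42) = 0.42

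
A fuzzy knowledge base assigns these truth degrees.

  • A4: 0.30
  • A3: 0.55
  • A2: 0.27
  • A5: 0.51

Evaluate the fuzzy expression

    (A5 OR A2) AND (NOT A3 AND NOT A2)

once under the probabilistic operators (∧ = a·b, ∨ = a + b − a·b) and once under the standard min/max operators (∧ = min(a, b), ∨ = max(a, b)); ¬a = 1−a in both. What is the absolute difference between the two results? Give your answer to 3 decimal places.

Under probabilistic:
  A5 OR A2 = a + b − a·b on (0.5100, 0.2700) = 0.6423
  NOT A3 = 1 − 0.5500 = 0.4500
  NOT A2 = 1 − 0.2700 = 0.7300
  NOT A3 AND NOT A2 = a·b on (0.4500, 0.7300) = 0.3285
  (A5 OR A2) AND (NOT A3 AND NOT A2) = a·b on (0.6423, 0.3285) = 0.2110
  → value = 0.2110
Under standard min/max:
  A5 OR A2 = max(a, b) on (0.51, 0.27) = 0.51
  NOT A3 = 1 − 0.55 = 0.45
  NOT A2 = 1 − 0.27 = 0.73
  NOT A3 AND NOT A2 = min(a, b) on (0.45, 0.73) = 0.45
  (A5 OR A2) AND (NOT A3 AND NOT A2) = min(a, b) on (0.51, 0.45) = 0.45
  → value = 0.4500
|0.2110 − 0.4500| = 0.239

0.239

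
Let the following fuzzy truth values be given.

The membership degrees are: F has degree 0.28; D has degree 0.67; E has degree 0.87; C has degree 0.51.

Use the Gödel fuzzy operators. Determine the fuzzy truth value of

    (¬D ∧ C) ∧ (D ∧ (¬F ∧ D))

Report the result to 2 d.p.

0.33

¬D = 1 − 0.67 = 0.33
¬D ∧ C = min(a, b) on (0.33, 0.51) = 0.33
¬F = 1 − 0.28 = 0.72
¬F ∧ D = min(a, b) on (0.72, 0.67) = 0.67
D ∧ (¬F ∧ D) = min(a, b) on (0.67, 0.67) = 0.67
(¬D ∧ C) ∧ (D ∧ (¬F ∧ D)) = min(a, b) on (0.33, 0.67) = 0.33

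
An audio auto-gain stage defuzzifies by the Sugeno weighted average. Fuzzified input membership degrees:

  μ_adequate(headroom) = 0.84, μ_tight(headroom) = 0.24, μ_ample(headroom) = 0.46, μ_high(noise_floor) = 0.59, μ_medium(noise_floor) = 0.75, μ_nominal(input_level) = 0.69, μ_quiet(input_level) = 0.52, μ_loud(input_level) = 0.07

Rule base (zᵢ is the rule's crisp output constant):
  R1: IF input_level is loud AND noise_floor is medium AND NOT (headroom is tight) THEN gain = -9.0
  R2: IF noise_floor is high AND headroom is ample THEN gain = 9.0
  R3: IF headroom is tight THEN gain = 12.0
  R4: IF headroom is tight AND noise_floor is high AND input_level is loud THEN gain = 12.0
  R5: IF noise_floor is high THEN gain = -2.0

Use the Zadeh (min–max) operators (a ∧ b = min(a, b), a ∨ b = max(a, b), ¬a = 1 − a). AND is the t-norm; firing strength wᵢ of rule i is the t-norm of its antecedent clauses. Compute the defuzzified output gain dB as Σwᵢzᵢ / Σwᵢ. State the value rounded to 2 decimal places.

4.23

R1 (z=-9.0): loud=0.07, medium=0.75, ¬tight=1−0.24=0.76; AND[min(a, b)] → w = 0.07
R2 (z=9.0): high=0.59, ample=0.46; AND[min(a, b)] → w = 0.46
R3 (z=12.0): tight=0.24 → w = 0.24
R4 (z=12.0): tight=0.24, high=0.59, loud=0.07; AND[min(a, b)] → w = 0.07
R5 (z=-2.0): high=0.59 → w = 0.59
Weighted average = (0.07·-9.0 + 0.46·9.0 + 0.24·12.0 + 0.07·12.0 + 0.59·-2.0) / (0.07 + 0.46 + 0.24 + 0.07 + 0.59)
  = 6.0500 / 1.4300 = 4.23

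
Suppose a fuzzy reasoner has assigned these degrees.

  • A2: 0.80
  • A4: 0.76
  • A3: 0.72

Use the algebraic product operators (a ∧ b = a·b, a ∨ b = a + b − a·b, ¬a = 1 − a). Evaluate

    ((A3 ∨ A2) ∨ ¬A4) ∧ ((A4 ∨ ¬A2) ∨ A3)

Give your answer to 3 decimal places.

0.906

A3 ∨ A2 = a + b − a·b on (0.7200, 0.8000) = 0.9440
¬A4 = 1 − 0.7600 = 0.2400
(A3 ∨ A2) ∨ ¬A4 = a + b − a·b on (0.9440, 0.2400) = 0.9574
¬A2 = 1 − 0.8000 = 0.2000
A4 ∨ ¬A2 = a + b − a·b on (0.7600, 0.2000) = 0.8080
(A4 ∨ ¬A2) ∨ A3 = a + b − a·b on (0.8080, 0.7200) = 0.9462
((A3 ∨ A2) ∨ ¬A4) ∧ ((A4 ∨ ¬A2) ∨ A3) = a·b on (0.9574, 0.9462) = 0.9060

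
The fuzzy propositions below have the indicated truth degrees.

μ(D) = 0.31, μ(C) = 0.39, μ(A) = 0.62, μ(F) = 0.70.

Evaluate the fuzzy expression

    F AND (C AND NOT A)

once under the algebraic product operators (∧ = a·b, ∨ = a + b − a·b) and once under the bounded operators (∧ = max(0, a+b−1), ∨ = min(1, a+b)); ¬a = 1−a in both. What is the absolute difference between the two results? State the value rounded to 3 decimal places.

0.104

Under algebraic product:
  NOT A = 1 − 0.6200 = 0.3800
  C AND NOT A = a·b on (0.3900, 0.3800) = 0.1482
  F AND (C AND NOT A) = a·b on (0.7000, 0.1482) = 0.1037
  → value = 0.1037
Under bounded:
  NOT A = 1 − 0.62 = 0.38
  C AND NOT A = max(0, a+b−1) on (0.39, 0.38) = 0.00
  F AND (C AND NOT A) = max(0, a+b−1) on (0.70, 0.00) = 0.00
  → value = 0.0000
|0.1037 − 0.0000| = 0.104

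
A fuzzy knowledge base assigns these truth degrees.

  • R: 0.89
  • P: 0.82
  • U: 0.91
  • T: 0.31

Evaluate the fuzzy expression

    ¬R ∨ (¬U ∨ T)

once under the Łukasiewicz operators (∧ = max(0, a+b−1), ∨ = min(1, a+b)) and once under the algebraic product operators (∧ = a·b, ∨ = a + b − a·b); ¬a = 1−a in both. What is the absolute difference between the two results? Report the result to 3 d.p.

Under Łukasiewicz:
  ¬R = 1 − 0.89 = 0.11
  ¬U = 1 − 0.91 = 0.09
  ¬U ∨ T = min(1, a+b) on (0.09, 0.31) = 0.40
  ¬R ∨ (¬U ∨ T) = min(1, a+b) on (0.11, 0.40) = 0.51
  → value = 0.5100
Under algebraic product:
  ¬R = 1 − 0.8900 = 0.1100
  ¬U = 1 − 0.9100 = 0.0900
  ¬U ∨ T = a + b − a·b on (0.0900, 0.3100) = 0.3721
  ¬R ∨ (¬U ∨ T) = a + b − a·b on (0.1100, 0.3721) = 0.4412
  → value = 0.4412
|0.5100 − 0.4412| = 0.069

0.069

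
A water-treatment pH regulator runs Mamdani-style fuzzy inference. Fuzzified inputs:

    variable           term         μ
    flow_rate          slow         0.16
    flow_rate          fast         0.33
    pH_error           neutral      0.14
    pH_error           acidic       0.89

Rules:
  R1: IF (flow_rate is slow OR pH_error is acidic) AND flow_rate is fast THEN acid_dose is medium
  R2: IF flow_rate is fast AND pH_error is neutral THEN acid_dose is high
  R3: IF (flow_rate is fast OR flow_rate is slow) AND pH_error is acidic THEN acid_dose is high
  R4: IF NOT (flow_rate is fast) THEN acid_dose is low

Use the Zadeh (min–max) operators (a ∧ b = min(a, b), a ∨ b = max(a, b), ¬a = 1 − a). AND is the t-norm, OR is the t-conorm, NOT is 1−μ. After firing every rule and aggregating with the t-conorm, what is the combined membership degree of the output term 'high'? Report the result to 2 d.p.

0.33

R1: (slow=0.16 OR acidic=0.89) = 0.89; AND[min(a, b)] with fast=0.33 → w = 0.33
R2: fast=0.33, neutral=0.14; AND[min(a, b)] → w = 0.14
R3: (fast=0.33 OR slow=0.16) = 0.33; AND[min(a, b)] with acidic=0.89 → w = 0.33
R4: ¬fast=1−0.33=0.67 → w = 0.67
Rules with consequent 'high': {R2, R3} → strengths 0.14, 0.33
Aggregate via t-conorm [max(a, b)]: 0.33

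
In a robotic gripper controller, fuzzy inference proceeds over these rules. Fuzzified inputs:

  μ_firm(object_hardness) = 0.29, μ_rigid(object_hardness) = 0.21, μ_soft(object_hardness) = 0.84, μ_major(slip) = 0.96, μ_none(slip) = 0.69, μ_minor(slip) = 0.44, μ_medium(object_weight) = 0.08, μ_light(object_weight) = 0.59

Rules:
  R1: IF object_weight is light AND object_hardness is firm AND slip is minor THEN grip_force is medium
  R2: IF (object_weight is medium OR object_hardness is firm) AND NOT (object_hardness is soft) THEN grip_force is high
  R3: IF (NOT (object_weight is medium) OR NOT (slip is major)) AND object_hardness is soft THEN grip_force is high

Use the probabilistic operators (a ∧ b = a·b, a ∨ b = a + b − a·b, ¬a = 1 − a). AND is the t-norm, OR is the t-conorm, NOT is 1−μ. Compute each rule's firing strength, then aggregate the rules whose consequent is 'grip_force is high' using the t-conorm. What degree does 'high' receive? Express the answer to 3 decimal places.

R1: light=0.59, firm=0.29, minor=0.44; AND[a·b] → w = 0.0753
R2: (medium=0.08 OR firm=0.29) = 0.3468; AND[a·b] with ¬soft=1−0.84=0.16 → w = 0.0555
R3: (¬medium=1−0.08=0.92 OR ¬major=1−0.96=0.04) = 0.9232; AND[a·b] with soft=0.84 → w = 0.7755
Rules with consequent 'high': {R2, R3} → strengths 0.0555, 0.7755
Aggregate via t-conorm [a + b − a·b]: 0.7879

0.788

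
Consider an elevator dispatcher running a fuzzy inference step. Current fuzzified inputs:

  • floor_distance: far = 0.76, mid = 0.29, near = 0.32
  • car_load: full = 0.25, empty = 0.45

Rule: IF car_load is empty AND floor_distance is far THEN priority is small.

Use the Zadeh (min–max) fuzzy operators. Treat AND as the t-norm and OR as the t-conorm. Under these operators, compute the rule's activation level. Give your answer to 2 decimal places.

firing strength: empty=0.45, far=0.76; AND[min(a, b)] → w = 0.45

0.45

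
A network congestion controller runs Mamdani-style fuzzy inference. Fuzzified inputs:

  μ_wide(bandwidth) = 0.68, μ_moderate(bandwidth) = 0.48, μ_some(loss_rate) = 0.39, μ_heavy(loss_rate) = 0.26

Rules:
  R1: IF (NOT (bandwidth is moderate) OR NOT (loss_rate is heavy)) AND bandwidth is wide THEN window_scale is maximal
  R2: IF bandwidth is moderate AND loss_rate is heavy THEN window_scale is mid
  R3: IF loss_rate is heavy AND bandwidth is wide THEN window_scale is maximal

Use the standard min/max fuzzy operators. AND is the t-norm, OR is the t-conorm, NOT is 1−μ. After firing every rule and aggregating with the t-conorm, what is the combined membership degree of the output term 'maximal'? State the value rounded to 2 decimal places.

0.68

R1: (¬moderate=1−0.48=0.52 OR ¬heavy=1−0.26=0.74) = 0.74; AND[min(a, b)] with wide=0.68 → w = 0.68
R2: moderate=0.48, heavy=0.26; AND[min(a, b)] → w = 0.26
R3: heavy=0.26, wide=0.68; AND[min(a, b)] → w = 0.26
Rules with consequent 'maximal': {R1, R3} → strengths 0.68, 0.26
Aggregate via t-conorm [max(a, b)]: 0.68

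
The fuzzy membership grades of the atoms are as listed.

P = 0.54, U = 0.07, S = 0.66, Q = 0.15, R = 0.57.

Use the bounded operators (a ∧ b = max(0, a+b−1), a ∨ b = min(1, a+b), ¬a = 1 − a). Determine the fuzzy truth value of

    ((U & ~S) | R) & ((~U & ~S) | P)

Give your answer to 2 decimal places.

~S = 1 − 0.66 = 0.34
U & ~S = max(0, a+b−1) on (0.07, 0.34) = 0.00
(U & ~S) | R = min(1, a+b) on (0.00, 0.57) = 0.57
~U = 1 − 0.07 = 0.93
~S = 1 − 0.66 = 0.34
~U & ~S = max(0, a+b−1) on (0.93, 0.34) = 0.27
(~U & ~S) | P = min(1, a+b) on (0.27, 0.54) = 0.81
((U & ~S) | R) & ((~U & ~S) | P) = max(0, a+b−1) on (0.57, 0.81) = 0.38

0.38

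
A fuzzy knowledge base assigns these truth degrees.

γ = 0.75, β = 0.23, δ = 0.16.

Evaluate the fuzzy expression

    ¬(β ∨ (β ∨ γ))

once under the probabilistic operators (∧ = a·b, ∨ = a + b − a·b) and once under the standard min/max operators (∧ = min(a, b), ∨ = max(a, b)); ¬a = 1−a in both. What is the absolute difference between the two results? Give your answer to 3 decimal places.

0.102

Under probabilistic:
  β ∨ γ = a + b − a·b on (0.2300, 0.7500) = 0.8075
  β ∨ (β ∨ γ) = a + b − a·b on (0.2300, 0.8075) = 0.8518
  ¬(β ∨ (β ∨ γ)) = 1 − 0.8518 = 0.1482
  → value = 0.1482
Under standard min/max:
  β ∨ γ = max(a, b) on (0.23, 0.75) = 0.75
  β ∨ (β ∨ γ) = max(a, b) on (0.23, 0.75) = 0.75
  ¬(β ∨ (β ∨ γ)) = 1 − 0.75 = 0.25
  → value = 0.2500
|0.1482 − 0.2500| = 0.102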